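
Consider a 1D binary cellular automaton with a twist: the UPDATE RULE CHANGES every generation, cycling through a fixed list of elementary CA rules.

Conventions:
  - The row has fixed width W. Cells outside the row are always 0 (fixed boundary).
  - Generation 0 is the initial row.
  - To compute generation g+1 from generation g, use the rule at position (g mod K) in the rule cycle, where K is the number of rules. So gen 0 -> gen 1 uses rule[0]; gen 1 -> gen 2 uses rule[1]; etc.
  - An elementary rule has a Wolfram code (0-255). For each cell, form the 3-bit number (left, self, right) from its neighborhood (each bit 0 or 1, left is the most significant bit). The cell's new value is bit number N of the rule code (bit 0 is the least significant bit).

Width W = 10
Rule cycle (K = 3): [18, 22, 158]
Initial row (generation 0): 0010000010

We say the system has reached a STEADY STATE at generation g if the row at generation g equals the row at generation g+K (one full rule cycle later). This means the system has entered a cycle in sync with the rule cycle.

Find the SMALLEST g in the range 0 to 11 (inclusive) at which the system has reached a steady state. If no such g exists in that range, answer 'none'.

Gen 0: 0010000010
Gen 1 (rule 18): 0101000101
Gen 2 (rule 22): 1101101101
Gen 3 (rule 158): 1001001001
Gen 4 (rule 18): 0110110110
Gen 5 (rule 22): 1000000001
Gen 6 (rule 158): 1100000011
Gen 7 (rule 18): 0010000100
Gen 8 (rule 22): 0111001110
Gen 9 (rule 158): 1110111101
Gen 10 (rule 18): 0000000000
Gen 11 (rule 22): 0000000000
Gen 12 (rule 158): 0000000000
Gen 13 (rule 18): 0000000000
Gen 14 (rule 22): 0000000000

Answer: 10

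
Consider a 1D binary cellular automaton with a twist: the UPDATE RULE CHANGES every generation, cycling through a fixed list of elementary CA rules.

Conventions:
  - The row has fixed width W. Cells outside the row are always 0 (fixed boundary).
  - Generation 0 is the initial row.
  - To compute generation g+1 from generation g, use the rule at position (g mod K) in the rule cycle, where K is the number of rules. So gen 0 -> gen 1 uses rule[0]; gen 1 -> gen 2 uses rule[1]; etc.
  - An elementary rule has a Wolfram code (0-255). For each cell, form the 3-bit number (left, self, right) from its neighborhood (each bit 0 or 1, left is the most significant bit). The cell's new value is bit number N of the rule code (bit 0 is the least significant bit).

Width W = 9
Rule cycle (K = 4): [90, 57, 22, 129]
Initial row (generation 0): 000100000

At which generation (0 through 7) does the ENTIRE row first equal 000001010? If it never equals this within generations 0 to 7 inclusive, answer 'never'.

Gen 0: 000100000
Gen 1 (rule 90): 001010000
Gen 2 (rule 57): 100101111
Gen 3 (rule 22): 111100000
Gen 4 (rule 129): 011001111
Gen 5 (rule 90): 111111001
Gen 6 (rule 57): 100000100
Gen 7 (rule 22): 110001110

Answer: never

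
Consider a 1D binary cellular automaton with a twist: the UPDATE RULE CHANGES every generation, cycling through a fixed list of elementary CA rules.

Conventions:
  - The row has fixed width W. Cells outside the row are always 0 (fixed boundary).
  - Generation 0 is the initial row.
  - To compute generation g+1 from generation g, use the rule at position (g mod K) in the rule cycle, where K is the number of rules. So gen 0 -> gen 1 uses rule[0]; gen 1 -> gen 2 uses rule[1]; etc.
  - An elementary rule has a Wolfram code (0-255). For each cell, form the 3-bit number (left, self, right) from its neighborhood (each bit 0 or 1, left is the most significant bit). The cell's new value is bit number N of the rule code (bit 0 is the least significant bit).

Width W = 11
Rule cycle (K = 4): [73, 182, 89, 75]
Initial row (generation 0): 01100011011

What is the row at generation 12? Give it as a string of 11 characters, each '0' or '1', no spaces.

Answer: 00100100111

Derivation:
Gen 0: 01100011011
Gen 1 (rule 73): 01101011011
Gen 2 (rule 182): 10011100100
Gen 3 (rule 89): 01010110011
Gen 4 (rule 75): 10000110111
Gen 5 (rule 73): 00110110101
Gen 6 (rule 182): 01001001111
Gen 7 (rule 89): 00100101001
Gen 8 (rule 75): 11001000010
Gen 9 (rule 73): 11000011000
Gen 10 (rule 182): 00100100100
Gen 11 (rule 89): 10010010011
Gen 12 (rule 75): 00100100111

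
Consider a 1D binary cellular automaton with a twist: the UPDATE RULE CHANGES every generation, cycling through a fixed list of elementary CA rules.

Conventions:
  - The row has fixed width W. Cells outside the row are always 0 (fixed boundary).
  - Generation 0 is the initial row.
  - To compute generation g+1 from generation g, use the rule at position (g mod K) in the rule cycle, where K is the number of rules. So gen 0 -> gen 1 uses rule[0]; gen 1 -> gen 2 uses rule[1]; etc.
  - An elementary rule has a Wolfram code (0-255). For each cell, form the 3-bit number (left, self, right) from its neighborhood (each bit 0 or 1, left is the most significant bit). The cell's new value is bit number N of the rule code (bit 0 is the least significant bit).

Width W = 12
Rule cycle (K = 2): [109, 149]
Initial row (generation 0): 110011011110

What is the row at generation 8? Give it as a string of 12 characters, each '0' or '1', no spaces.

Answer: 001111000110

Derivation:
Gen 0: 110011011110
Gen 1 (rule 109): 110011110010
Gen 2 (rule 149): 001001101011
Gen 3 (rule 109): 101001111111
Gen 4 (rule 149): 101100111110
Gen 5 (rule 109): 111100100010
Gen 6 (rule 149): 011010111011
Gen 7 (rule 109): 011111101111
Gen 8 (rule 149): 001111000110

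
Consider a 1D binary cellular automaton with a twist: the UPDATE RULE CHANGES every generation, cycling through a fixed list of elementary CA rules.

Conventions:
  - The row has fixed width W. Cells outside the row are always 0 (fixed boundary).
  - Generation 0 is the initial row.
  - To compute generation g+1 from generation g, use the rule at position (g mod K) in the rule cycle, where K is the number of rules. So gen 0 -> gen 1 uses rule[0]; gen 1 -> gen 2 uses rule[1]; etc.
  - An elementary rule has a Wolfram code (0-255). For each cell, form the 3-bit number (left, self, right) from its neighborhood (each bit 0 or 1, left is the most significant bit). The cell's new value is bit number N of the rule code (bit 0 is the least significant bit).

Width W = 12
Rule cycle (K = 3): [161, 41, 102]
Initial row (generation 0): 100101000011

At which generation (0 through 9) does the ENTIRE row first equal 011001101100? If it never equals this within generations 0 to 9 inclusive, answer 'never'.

Answer: 6

Derivation:
Gen 0: 100101000011
Gen 1 (rule 161): 000010011000
Gen 2 (rule 41): 111000010011
Gen 3 (rule 102): 001000110101
Gen 4 (rule 161): 100010001010
Gen 5 (rule 41): 001000100100
Gen 6 (rule 102): 011001101100
Gen 7 (rule 161): 000000010001
Gen 8 (rule 41): 111111000100
Gen 9 (rule 102): 000001001100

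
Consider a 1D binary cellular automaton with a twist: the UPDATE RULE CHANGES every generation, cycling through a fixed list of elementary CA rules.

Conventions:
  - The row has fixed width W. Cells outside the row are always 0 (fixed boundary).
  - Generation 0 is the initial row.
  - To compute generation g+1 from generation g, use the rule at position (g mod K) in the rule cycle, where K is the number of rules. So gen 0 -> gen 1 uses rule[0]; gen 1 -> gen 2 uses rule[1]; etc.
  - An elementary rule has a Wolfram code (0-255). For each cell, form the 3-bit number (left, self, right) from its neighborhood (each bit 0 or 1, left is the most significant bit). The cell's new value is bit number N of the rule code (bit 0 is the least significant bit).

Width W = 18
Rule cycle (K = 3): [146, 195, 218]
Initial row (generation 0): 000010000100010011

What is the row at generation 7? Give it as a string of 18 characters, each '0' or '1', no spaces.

Gen 0: 000010000100010011
Gen 1 (rule 146): 000101001010101100
Gen 2 (rule 195): 111000010000000101
Gen 3 (rule 218): 111100101000001000
Gen 4 (rule 146): 011011000100010100
Gen 5 (rule 195): 101001011001100001
Gen 6 (rule 218): 000110011111110010
Gen 7 (rule 146): 001001101111101101

Answer: 001001101111101101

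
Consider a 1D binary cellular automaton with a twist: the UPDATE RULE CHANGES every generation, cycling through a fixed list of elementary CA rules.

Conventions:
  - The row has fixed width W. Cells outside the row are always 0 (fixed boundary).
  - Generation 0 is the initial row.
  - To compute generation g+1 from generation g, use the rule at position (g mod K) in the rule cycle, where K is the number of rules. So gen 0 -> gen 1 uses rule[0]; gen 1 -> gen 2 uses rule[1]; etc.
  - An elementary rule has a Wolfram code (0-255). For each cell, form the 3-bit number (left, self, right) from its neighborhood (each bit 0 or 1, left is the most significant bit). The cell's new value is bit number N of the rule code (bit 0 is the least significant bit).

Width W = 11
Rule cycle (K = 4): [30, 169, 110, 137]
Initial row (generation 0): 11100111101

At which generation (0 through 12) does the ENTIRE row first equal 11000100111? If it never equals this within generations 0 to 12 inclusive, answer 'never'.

Gen 0: 11100111101
Gen 1 (rule 30): 10011100001
Gen 2 (rule 169): 00011001100
Gen 3 (rule 110): 00111011100
Gen 4 (rule 137): 10110011001
Gen 5 (rule 30): 10101110111
Gen 6 (rule 169): 01011101110
Gen 7 (rule 110): 11110111010
Gen 8 (rule 137): 11100110000
Gen 9 (rule 30): 10011101000
Gen 10 (rule 169): 00011010011
Gen 11 (rule 110): 00111110111
Gen 12 (rule 137): 10111100110

Answer: never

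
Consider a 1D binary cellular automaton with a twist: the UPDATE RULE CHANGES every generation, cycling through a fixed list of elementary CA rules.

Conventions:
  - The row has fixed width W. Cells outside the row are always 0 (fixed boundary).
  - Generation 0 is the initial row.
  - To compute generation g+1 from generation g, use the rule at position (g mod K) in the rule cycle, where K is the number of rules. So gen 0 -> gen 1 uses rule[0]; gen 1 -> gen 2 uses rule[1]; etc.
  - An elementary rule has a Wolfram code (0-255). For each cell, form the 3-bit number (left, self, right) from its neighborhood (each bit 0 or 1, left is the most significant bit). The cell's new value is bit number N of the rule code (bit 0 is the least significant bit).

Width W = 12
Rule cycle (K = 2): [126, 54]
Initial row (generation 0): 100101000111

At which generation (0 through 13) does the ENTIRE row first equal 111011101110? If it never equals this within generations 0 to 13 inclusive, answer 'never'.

Answer: 9

Derivation:
Gen 0: 100101000111
Gen 1 (rule 126): 111111101101
Gen 2 (rule 54): 000000010011
Gen 3 (rule 126): 000000111111
Gen 4 (rule 54): 000001000000
Gen 5 (rule 126): 000011100000
Gen 6 (rule 54): 000100010000
Gen 7 (rule 126): 001110111000
Gen 8 (rule 54): 010001000100
Gen 9 (rule 126): 111011101110
Gen 10 (rule 54): 000100010001
Gen 11 (rule 126): 001110111011
Gen 12 (rule 54): 010001000100
Gen 13 (rule 126): 111011101110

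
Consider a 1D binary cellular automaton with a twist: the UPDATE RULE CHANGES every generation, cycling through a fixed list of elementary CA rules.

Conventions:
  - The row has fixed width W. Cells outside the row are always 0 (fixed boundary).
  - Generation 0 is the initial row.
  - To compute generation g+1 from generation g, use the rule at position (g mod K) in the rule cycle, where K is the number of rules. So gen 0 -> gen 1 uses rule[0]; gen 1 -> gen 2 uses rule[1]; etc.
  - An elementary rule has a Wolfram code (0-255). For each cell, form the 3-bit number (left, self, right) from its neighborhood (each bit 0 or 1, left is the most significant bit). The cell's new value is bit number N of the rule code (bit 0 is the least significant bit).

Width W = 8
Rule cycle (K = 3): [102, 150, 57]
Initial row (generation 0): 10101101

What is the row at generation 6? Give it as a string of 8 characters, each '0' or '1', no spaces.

Answer: 00100111

Derivation:
Gen 0: 10101101
Gen 1 (rule 102): 11110111
Gen 2 (rule 150): 01100010
Gen 3 (rule 57): 01011001
Gen 4 (rule 102): 11101011
Gen 5 (rule 150): 01001000
Gen 6 (rule 57): 00100111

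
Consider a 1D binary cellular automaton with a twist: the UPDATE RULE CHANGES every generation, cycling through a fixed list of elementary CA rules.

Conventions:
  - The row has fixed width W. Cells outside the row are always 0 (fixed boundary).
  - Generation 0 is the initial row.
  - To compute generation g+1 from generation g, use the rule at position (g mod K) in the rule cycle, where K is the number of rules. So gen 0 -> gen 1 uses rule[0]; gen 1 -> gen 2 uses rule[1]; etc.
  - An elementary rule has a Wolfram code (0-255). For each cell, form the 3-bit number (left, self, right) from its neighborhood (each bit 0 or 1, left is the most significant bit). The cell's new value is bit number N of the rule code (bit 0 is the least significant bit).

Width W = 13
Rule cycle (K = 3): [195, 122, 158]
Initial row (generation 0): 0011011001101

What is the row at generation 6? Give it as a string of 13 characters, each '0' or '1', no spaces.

Answer: 1010100110111

Derivation:
Gen 0: 0011011001101
Gen 1 (rule 195): 1101001010100
Gen 2 (rule 122): 1110110101010
Gen 3 (rule 158): 1100100101011
Gen 4 (rule 195): 0101001000001
Gen 5 (rule 122): 1010110100010
Gen 6 (rule 158): 1010100110111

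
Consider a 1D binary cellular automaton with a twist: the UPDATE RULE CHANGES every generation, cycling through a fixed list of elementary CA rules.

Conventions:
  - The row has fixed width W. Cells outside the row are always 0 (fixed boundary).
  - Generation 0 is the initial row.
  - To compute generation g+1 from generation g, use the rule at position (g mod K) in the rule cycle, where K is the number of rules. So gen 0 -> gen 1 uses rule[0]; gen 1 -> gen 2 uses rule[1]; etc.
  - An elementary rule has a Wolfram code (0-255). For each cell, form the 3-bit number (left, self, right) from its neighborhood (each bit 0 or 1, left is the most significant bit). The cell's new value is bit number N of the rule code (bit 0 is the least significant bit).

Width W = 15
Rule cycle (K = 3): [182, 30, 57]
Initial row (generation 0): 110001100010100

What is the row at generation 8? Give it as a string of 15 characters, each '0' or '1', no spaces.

Gen 0: 110001100010100
Gen 1 (rule 182): 001010010111110
Gen 2 (rule 30): 011011110100001
Gen 3 (rule 57): 010110001011100
Gen 4 (rule 182): 111001011101010
Gen 5 (rule 30): 100111010001011
Gen 6 (rule 57): 010100101100110
Gen 7 (rule 182): 111111110011001
Gen 8 (rule 30): 100000001110111

Answer: 100000001110111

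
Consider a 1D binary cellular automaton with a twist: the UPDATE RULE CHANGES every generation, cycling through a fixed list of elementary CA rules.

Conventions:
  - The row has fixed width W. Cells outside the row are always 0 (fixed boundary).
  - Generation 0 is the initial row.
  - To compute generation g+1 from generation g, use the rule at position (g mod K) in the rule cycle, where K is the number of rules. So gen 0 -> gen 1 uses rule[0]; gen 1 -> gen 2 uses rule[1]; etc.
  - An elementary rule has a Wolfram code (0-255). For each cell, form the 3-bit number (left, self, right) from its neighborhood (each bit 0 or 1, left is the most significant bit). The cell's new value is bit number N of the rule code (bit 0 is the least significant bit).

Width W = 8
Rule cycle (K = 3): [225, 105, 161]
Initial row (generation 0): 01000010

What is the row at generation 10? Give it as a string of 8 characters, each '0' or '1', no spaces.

Answer: 00000011

Derivation:
Gen 0: 01000010
Gen 1 (rule 225): 00011000
Gen 2 (rule 105): 11011011
Gen 3 (rule 161): 00100100
Gen 4 (rule 225): 10000001
Gen 5 (rule 105): 00111100
Gen 6 (rule 161): 10011001
Gen 7 (rule 225): 00001000
Gen 8 (rule 105): 11100011
Gen 9 (rule 161): 01001000
Gen 10 (rule 225): 00000011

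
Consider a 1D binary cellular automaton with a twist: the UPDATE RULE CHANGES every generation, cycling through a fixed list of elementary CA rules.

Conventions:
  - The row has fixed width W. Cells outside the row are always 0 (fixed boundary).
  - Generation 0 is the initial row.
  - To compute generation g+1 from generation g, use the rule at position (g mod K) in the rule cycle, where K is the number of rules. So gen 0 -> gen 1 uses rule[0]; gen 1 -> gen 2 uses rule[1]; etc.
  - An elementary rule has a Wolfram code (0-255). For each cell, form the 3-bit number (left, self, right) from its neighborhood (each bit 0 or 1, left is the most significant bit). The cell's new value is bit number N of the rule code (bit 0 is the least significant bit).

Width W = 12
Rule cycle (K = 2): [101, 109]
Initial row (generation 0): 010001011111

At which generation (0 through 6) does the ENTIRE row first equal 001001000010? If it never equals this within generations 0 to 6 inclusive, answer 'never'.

Gen 0: 010001011111
Gen 1 (rule 101): 010101100001
Gen 2 (rule 109): 011111101101
Gen 3 (rule 101): 000000110111
Gen 4 (rule 109): 111110111101
Gen 5 (rule 101): 000011000111
Gen 6 (rule 109): 111011010101

Answer: never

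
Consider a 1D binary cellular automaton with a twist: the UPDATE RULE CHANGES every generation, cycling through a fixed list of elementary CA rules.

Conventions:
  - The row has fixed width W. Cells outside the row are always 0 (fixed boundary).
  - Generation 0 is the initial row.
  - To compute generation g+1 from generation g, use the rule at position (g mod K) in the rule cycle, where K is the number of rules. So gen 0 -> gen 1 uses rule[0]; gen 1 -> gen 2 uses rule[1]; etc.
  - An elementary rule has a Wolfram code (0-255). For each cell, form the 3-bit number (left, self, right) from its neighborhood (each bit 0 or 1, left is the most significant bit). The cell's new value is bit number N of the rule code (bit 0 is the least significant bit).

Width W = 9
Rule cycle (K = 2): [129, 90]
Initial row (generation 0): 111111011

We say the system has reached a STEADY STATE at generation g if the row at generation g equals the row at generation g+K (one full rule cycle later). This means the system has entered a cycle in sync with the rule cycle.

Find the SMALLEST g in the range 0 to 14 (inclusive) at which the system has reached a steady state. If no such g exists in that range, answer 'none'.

Answer: none

Derivation:
Gen 0: 111111011
Gen 1 (rule 129): 011110000
Gen 2 (rule 90): 110011000
Gen 3 (rule 129): 000000011
Gen 4 (rule 90): 000000111
Gen 5 (rule 129): 111110010
Gen 6 (rule 90): 100011101
Gen 7 (rule 129): 001001000
Gen 8 (rule 90): 010110100
Gen 9 (rule 129): 000000001
Gen 10 (rule 90): 000000010
Gen 11 (rule 129): 111111000
Gen 12 (rule 90): 100001100
Gen 13 (rule 129): 001100001
Gen 14 (rule 90): 011110010
Gen 15 (rule 129): 001100000
Gen 16 (rule 90): 011110000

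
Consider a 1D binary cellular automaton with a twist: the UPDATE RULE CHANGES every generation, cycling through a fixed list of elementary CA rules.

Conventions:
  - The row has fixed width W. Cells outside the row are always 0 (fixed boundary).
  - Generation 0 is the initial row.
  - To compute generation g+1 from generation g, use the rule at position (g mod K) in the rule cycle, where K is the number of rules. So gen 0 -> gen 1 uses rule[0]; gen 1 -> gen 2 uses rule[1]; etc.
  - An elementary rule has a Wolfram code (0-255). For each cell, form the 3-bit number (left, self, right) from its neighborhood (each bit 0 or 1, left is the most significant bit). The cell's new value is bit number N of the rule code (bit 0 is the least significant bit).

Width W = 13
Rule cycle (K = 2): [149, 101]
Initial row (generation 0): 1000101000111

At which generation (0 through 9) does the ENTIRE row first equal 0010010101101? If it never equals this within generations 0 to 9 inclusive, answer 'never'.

Answer: 9

Derivation:
Gen 0: 1000101000111
Gen 1 (rule 149): 1110101110010
Gen 2 (rule 101): 0011110010010
Gen 3 (rule 149): 1001101011011
Gen 4 (rule 101): 1000111101101
Gen 5 (rule 149): 1110011000001
Gen 6 (rule 101): 0010001011101
Gen 7 (rule 149): 1011101001001
Gen 8 (rule 101): 1100111001001
Gen 9 (rule 149): 0010010101101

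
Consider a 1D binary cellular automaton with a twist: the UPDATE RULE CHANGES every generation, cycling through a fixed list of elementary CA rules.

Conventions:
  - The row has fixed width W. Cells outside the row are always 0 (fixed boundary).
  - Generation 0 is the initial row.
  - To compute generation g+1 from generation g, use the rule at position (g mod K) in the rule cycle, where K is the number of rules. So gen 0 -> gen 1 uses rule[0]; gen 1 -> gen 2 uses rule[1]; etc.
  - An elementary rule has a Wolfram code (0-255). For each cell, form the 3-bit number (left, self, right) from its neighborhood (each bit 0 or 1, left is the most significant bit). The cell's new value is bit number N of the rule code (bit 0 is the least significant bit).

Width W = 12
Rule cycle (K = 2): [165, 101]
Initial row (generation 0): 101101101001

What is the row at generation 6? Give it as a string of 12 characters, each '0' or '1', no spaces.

Gen 0: 101101101001
Gen 1 (rule 165): 110010011001
Gen 2 (rule 101): 010010001001
Gen 3 (rule 165): 010010101001
Gen 4 (rule 101): 010011111001
Gen 5 (rule 165): 010001110001
Gen 6 (rule 101): 010100010101

Answer: 010100010101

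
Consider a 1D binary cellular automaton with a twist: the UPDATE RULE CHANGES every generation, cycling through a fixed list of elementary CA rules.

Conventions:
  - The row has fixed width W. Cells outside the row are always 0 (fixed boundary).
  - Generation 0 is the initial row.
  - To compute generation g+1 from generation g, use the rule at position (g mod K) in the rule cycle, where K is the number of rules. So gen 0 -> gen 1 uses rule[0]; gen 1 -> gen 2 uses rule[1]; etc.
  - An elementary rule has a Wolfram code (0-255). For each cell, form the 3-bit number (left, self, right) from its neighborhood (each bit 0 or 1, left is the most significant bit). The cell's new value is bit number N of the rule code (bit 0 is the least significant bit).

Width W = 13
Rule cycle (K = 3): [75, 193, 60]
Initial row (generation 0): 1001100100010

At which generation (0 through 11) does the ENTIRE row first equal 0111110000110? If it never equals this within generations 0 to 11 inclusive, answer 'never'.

Gen 0: 1001100100010
Gen 1 (rule 75): 0011101001100
Gen 2 (rule 193): 1001100000101
Gen 3 (rule 60): 1101010000111
Gen 4 (rule 75): 1100000111101
Gen 5 (rule 193): 0101110011100
Gen 6 (rule 60): 0111001010010
Gen 7 (rule 75): 1101010000100
Gen 8 (rule 193): 0100000110001
Gen 9 (rule 60): 0110000101001
Gen 10 (rule 75): 1110111000010
Gen 11 (rule 193): 0110011011000

Answer: never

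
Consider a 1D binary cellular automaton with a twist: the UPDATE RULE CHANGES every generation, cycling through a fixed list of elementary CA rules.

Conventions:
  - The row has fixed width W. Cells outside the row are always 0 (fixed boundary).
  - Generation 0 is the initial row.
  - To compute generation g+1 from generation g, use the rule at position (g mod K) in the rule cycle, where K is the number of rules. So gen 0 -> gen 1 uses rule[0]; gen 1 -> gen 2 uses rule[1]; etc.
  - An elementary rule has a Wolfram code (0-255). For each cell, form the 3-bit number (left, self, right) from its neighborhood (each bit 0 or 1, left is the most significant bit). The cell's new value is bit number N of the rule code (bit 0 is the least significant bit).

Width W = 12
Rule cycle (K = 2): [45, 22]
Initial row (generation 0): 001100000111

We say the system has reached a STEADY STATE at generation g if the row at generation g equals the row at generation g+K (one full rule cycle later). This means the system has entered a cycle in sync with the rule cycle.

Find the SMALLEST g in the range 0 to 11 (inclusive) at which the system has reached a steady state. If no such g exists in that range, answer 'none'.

Answer: 9

Derivation:
Gen 0: 001100000111
Gen 1 (rule 45): 101001110100
Gen 2 (rule 22): 101110000110
Gen 3 (rule 45): 111000110100
Gen 4 (rule 22): 000101000110
Gen 5 (rule 45): 110111010100
Gen 6 (rule 22): 000000010110
Gen 7 (rule 45): 111111011100
Gen 8 (rule 22): 000000000010
Gen 9 (rule 45): 111111111010
Gen 10 (rule 22): 000000000011
Gen 11 (rule 45): 111111111010
Gen 12 (rule 22): 000000000011
Gen 13 (rule 45): 111111111010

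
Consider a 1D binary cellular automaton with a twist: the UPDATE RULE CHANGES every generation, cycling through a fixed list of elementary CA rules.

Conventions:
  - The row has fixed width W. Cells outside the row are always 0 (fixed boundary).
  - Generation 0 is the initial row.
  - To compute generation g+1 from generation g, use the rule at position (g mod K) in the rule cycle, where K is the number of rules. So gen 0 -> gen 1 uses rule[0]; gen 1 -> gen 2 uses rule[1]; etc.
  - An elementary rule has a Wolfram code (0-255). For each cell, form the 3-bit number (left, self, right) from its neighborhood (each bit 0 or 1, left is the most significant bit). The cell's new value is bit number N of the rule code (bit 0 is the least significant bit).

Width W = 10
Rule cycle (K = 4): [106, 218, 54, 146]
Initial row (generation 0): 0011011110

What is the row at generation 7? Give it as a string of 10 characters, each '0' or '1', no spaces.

Answer: 0000111110

Derivation:
Gen 0: 0011011110
Gen 1 (rule 106): 0111110010
Gen 2 (rule 218): 1111111101
Gen 3 (rule 54): 0000000011
Gen 4 (rule 146): 0000000100
Gen 5 (rule 106): 0000001000
Gen 6 (rule 218): 0000010100
Gen 7 (rule 54): 0000111110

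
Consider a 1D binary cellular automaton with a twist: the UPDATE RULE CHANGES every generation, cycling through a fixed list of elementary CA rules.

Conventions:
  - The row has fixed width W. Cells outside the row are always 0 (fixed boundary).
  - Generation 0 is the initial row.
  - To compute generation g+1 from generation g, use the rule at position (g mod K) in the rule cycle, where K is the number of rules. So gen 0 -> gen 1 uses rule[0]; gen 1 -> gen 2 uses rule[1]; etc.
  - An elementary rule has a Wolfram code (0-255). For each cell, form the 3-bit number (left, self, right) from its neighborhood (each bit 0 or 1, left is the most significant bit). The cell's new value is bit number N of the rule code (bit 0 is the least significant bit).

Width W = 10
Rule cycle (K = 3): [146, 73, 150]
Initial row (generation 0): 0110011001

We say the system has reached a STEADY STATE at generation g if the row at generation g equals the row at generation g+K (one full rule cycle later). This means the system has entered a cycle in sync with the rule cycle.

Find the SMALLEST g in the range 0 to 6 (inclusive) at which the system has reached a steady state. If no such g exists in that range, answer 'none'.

Answer: 2

Derivation:
Gen 0: 0110011001
Gen 1 (rule 146): 1001100110
Gen 2 (rule 73): 0001100110
Gen 3 (rule 150): 0010011001
Gen 4 (rule 146): 0101100110
Gen 5 (rule 73): 0001100110
Gen 6 (rule 150): 0010011001
Gen 7 (rule 146): 0101100110
Gen 8 (rule 73): 0001100110
Gen 9 (rule 150): 0010011001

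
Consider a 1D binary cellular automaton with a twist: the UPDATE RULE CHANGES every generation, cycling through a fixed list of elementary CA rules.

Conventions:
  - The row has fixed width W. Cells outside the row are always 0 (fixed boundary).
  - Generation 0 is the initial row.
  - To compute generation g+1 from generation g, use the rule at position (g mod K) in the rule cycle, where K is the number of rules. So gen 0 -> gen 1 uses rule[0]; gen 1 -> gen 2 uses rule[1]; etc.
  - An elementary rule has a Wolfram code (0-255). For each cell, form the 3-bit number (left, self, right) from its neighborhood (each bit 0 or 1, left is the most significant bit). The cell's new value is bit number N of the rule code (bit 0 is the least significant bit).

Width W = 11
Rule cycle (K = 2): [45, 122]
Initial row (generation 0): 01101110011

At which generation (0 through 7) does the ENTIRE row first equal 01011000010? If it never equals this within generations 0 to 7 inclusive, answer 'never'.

Answer: 1

Derivation:
Gen 0: 01101110011
Gen 1 (rule 45): 01011000010
Gen 2 (rule 122): 10111100101
Gen 3 (rule 45): 11100000111
Gen 4 (rule 122): 10110001101
Gen 5 (rule 45): 11100101011
Gen 6 (rule 122): 10111010111
Gen 7 (rule 45): 11100111100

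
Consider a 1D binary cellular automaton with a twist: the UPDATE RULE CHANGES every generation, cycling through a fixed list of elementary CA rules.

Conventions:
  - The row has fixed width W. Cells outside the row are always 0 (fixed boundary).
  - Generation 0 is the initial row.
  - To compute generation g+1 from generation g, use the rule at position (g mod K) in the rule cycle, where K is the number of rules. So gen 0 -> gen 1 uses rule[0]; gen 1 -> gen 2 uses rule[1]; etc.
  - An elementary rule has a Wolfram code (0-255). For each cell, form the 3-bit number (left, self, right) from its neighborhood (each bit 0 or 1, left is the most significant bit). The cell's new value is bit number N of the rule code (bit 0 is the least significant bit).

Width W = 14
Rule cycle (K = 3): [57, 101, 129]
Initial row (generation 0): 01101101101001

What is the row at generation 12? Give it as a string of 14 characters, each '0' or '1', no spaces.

Answer: 11111100110000

Derivation:
Gen 0: 01101101101001
Gen 1 (rule 57): 01011011010100
Gen 2 (rule 101): 01101101111101
Gen 3 (rule 129): 00000000111000
Gen 4 (rule 57): 11111110100111
Gen 5 (rule 101): 00000011100001
Gen 6 (rule 129): 11111001001100
Gen 7 (rule 57): 10000100101011
Gen 8 (rule 101): 10110100111101
Gen 9 (rule 129): 00000000011000
Gen 10 (rule 57): 11111111010111
Gen 11 (rule 101): 00000001111001
Gen 12 (rule 129): 11111100110000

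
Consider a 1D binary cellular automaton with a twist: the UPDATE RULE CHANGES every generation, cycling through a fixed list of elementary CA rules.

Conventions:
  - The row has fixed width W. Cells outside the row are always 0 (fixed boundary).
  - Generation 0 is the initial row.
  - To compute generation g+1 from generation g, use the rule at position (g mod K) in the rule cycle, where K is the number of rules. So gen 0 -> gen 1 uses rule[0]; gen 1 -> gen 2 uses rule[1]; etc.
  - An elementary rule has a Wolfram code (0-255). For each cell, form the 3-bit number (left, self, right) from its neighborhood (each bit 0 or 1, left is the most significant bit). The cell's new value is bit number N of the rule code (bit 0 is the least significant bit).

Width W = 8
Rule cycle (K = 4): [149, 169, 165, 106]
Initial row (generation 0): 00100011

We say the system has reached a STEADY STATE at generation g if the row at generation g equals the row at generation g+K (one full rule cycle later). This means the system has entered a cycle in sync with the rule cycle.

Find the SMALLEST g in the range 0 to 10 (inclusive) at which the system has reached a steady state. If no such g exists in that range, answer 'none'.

Gen 0: 00100011
Gen 1 (rule 149): 10111000
Gen 2 (rule 169): 01110011
Gen 3 (rule 165): 00100000
Gen 4 (rule 106): 01000000
Gen 5 (rule 149): 01111111
Gen 6 (rule 169): 01111110
Gen 7 (rule 165): 00111100
Gen 8 (rule 106): 01100100
Gen 9 (rule 149): 00010111
Gen 10 (rule 169): 11001110
Gen 11 (rule 165): 00000100
Gen 12 (rule 106): 00001000
Gen 13 (rule 149): 11101111
Gen 14 (rule 169): 11011110

Answer: none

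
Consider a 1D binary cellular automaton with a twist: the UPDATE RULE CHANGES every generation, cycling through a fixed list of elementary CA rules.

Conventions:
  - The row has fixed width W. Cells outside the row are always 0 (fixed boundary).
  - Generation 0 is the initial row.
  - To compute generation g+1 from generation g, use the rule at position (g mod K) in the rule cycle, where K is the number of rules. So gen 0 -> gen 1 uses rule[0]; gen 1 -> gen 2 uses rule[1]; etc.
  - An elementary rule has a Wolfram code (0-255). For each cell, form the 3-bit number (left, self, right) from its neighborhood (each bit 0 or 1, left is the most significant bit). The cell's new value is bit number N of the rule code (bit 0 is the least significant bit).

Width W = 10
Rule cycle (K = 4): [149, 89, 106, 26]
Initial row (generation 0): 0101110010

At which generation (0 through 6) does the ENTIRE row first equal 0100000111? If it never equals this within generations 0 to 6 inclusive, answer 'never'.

Answer: 3

Derivation:
Gen 0: 0101110010
Gen 1 (rule 149): 0100101011
Gen 2 (rule 89): 0010000011
Gen 3 (rule 106): 0100000111
Gen 4 (rule 26): 1010001100
Gen 5 (rule 149): 1011100011
Gen 6 (rule 89): 0010111011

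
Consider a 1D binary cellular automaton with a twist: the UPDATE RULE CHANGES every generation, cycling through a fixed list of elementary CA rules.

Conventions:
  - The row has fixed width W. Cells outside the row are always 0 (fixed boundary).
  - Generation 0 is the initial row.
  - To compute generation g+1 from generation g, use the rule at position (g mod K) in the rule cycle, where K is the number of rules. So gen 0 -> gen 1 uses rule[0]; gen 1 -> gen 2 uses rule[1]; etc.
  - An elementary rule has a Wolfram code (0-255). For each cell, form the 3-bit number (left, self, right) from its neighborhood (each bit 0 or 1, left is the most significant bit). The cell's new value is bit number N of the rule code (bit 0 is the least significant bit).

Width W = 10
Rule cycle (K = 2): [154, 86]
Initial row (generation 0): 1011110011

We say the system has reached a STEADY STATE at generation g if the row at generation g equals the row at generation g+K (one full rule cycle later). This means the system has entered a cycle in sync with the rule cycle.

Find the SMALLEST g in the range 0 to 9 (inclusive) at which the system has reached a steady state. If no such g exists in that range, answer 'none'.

Answer: none

Derivation:
Gen 0: 1011110011
Gen 1 (rule 154): 0011101110
Gen 2 (rule 86): 0100100011
Gen 3 (rule 154): 1011010110
Gen 4 (rule 86): 1001010011
Gen 5 (rule 154): 0110001110
Gen 6 (rule 86): 1011010011
Gen 7 (rule 154): 0010001110
Gen 8 (rule 86): 0111010011
Gen 9 (rule 154): 1110001110
Gen 10 (rule 86): 0011010011
Gen 11 (rule 154): 0110001110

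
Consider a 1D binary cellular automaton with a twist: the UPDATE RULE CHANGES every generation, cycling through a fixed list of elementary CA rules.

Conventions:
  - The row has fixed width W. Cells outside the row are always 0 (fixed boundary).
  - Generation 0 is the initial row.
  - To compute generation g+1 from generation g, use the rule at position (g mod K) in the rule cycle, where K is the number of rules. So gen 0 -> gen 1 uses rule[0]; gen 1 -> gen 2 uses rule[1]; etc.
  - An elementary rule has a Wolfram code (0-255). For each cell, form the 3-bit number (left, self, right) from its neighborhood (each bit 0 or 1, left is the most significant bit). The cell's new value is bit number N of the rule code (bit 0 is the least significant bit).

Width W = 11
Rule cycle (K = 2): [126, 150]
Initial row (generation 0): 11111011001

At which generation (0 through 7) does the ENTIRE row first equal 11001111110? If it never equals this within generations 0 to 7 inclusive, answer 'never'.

Gen 0: 11111011001
Gen 1 (rule 126): 10001111111
Gen 2 (rule 150): 11010111110
Gen 3 (rule 126): 11111100011
Gen 4 (rule 150): 01111010100
Gen 5 (rule 126): 11001111110
Gen 6 (rule 150): 00110111101
Gen 7 (rule 126): 01111100111

Answer: 5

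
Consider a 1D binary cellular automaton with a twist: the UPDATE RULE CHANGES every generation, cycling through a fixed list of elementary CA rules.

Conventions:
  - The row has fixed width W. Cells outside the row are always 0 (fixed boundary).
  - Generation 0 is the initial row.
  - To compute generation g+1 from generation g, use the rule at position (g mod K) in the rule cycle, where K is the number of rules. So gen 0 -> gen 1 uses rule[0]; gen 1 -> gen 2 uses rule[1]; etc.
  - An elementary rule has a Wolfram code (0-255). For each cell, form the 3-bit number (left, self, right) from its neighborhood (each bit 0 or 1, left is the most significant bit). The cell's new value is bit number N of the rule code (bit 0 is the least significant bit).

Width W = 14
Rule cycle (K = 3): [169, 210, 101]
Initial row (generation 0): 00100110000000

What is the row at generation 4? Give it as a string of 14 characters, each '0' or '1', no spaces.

Answer: 00001011001100

Derivation:
Gen 0: 00100110000000
Gen 1 (rule 169): 10000100111111
Gen 2 (rule 210): 01001011011111
Gen 3 (rule 101): 01001101100001
Gen 4 (rule 169): 00001011001100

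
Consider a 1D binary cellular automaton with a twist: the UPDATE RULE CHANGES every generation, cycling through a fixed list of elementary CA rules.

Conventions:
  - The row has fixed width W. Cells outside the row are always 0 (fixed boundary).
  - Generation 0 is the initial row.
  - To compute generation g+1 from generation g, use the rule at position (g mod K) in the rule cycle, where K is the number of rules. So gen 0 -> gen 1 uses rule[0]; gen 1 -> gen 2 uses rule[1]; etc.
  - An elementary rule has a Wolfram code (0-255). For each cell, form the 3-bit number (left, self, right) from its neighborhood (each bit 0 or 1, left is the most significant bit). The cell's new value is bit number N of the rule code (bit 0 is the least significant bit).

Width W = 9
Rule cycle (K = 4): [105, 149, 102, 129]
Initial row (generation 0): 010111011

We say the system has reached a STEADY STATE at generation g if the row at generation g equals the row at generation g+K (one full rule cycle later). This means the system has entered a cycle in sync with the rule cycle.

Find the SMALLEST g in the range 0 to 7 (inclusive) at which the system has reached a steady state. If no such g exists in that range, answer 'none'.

Gen 0: 010111011
Gen 1 (rule 105): 001101111
Gen 2 (rule 149): 100000110
Gen 3 (rule 102): 100001010
Gen 4 (rule 129): 001100000
Gen 5 (rule 105): 101101111
Gen 6 (rule 149): 100000110
Gen 7 (rule 102): 100001010
Gen 8 (rule 129): 001100000
Gen 9 (rule 105): 101101111
Gen 10 (rule 149): 100000110
Gen 11 (rule 102): 100001010

Answer: 2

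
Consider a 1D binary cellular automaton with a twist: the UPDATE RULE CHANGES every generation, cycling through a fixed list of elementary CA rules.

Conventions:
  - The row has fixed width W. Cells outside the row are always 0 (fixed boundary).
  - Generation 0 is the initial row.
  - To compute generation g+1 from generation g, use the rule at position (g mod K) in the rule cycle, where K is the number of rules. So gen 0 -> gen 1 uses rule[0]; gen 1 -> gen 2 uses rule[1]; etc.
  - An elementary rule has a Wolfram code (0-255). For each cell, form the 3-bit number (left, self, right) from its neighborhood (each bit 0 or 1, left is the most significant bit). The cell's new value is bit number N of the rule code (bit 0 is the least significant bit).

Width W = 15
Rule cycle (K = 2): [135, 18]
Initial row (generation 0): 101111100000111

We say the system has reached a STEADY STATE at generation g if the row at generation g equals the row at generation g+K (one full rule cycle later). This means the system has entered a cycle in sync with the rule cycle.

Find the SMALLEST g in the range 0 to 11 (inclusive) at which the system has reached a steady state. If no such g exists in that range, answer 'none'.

Answer: 6

Derivation:
Gen 0: 101111100000111
Gen 1 (rule 135): 100111001111010
Gen 2 (rule 18): 011000110000001
Gen 3 (rule 135): 100011000111111
Gen 4 (rule 18): 010100101000000
Gen 5 (rule 135): 110101101011111
Gen 6 (rule 18): 000000000000000
Gen 7 (rule 135): 111111111111111
Gen 8 (rule 18): 000000000000000
Gen 9 (rule 135): 111111111111111
Gen 10 (rule 18): 000000000000000
Gen 11 (rule 135): 111111111111111
Gen 12 (rule 18): 000000000000000
Gen 13 (rule 135): 111111111111111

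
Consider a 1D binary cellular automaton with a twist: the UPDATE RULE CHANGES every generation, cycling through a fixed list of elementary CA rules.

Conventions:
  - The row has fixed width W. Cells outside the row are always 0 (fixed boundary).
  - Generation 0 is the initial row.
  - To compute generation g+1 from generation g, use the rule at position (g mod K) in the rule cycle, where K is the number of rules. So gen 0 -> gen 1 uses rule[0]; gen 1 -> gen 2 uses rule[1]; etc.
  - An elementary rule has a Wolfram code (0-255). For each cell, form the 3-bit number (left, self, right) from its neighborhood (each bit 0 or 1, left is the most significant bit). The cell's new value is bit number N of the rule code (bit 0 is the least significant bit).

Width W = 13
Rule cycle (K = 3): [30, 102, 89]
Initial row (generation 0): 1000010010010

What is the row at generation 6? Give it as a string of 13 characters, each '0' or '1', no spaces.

Gen 0: 1000010010010
Gen 1 (rule 30): 1100111111111
Gen 2 (rule 102): 0101000000001
Gen 3 (rule 89): 0000111111100
Gen 4 (rule 30): 0001100000010
Gen 5 (rule 102): 0010100000110
Gen 6 (rule 89): 1000011110111

Answer: 1000011110111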